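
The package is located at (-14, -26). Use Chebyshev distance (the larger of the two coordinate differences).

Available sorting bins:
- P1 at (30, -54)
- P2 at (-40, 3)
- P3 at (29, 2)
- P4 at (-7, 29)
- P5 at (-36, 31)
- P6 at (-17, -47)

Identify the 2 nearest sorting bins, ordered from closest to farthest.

Distances from (-14, -26):
P1: 44
P2: 29
P3: 43
P4: 55
P5: 57
P6: 21
Sorted: P6 (21) < P2 (29) < P3 (43) < P1 (44) < …

P6, P2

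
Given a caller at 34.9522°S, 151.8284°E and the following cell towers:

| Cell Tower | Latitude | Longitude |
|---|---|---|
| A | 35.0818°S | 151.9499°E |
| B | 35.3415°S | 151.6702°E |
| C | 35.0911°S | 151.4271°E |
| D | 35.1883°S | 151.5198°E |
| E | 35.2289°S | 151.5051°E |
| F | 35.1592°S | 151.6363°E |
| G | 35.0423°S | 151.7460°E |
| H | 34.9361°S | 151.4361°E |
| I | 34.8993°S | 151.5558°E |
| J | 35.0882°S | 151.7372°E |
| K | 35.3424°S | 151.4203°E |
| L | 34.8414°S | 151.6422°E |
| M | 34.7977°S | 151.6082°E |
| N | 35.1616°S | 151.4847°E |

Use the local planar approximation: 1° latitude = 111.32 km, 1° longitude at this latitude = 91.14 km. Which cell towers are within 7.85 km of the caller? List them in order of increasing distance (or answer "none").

none

Distances from 34.9522°S, 151.8284°E:
A: √((-0.1296·111.32)² + (0.1215·91.14)²) = √(208.140406 + 122.622624) = 18.1869 km
B: √((-0.3893·111.32)² + (-0.1582·91.14)²) = √(1878.084821 + 207.888759) = 45.6725 km
C: √((-0.1389·111.32)² + (-0.4013·91.14)²) = √(239.084206 + 1337.692734) = 39.7087 km
D: √((-0.2361·111.32)² + (-0.3086·91.14)²) = √(690.777796 + 791.060851) = 38.4947 km
E: √((-0.2767·111.32)² + (-0.3233·91.14)²) = √(948.778235 + 868.219344) = 42.6263 km
F: √((-0.2070·111.32)² + (-0.1921·91.14)²) = √(530.990910 + 306.529854) = 28.9400 km
G: √((-0.0901·111.32)² + (-0.0824·91.14)²) = √(100.599536 + 56.399139) = 12.5299 km
H: √((0.0161·111.32)² + (-0.3923·91.14)²) = √(3.212167 + 1278.364391) = 35.7991 km
I: √((0.0529·111.32)² + (-0.2726·91.14)²) = √(34.678295 + 617.262298) = 25.5331 km
J: √((-0.1360·111.32)² + (-0.0912·91.14)²) = √(229.205066 + 69.088812) = 17.2712 km
K: √((-0.3902·111.32)² + (-0.4081·91.14)²) = √(1886.778529 + 1383.411043) = 57.1856 km
L: √((0.1108·111.32)² + (-0.1862·91.14)²) = √(152.133871 + 287.989996) = 20.9791 km
M: √((0.1545·111.32)² + (-0.2202·91.14)²) = √(295.803537 + 402.765885) = 26.4305 km
N: √((-0.2094·111.32)² + (-0.3437·91.14)²) = √(543.375121 + 981.244223) = 39.0464 km
Threshold 7.85 km: none within range.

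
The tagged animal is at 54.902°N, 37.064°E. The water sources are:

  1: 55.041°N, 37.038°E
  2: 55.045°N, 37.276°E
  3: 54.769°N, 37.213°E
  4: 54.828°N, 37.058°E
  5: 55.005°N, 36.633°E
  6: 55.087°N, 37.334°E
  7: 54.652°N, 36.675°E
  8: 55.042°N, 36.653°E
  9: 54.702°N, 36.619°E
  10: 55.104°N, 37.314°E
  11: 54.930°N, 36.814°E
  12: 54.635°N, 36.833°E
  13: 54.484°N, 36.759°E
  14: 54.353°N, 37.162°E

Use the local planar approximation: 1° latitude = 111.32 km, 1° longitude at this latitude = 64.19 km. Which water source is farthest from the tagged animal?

Distances from 54.902°N, 37.064°E:
1: √((0.139·111.32)² + (-0.026·64.19)²) = √(239.42858 + 2.78536) = 15.563 km
2: √((0.143·111.32)² + (0.212·64.19)²) = √(253.40692 + 185.18528) = 20.943 km
3: √((-0.133·111.32)² + (0.149·64.19)²) = √(219.20461 + 91.47603) = 17.626 km
4: √((-0.074·111.32)² + (-0.006·64.19)²) = √(67.85937 + 0.14833) = 8.247 km
5: √((0.103·111.32)² + (-0.431·64.19)²) = √(131.46824 + 765.40147) = 29.948 km
6: √((0.185·111.32)² + (0.270·64.19)²) = √(424.12107 + 300.37396) = 26.916 km
7: √((-0.250·111.32)² + (-0.389·64.19)²) = √(774.50890 + 623.49641) = 37.390 km
8: √((0.140·111.32)² + (-0.411·64.19)²) = √(242.88599 + 696.01467) = 30.641 km
9: √((-0.200·111.32)² + (-0.445·64.19)²) = √(495.68570 + 815.93352) = 36.216 km
10: √((0.202·111.32)² + (0.250·64.19)²) = √(505.64898 + 257.52226) = 27.626 km
11: √((0.028·111.32)² + (-0.250·64.19)²) = √(9.71544 + 257.52226) = 16.347 km
12: √((-0.267·111.32)² + (-0.231·64.19)²) = √(883.42344 + 219.86632) = 33.216 km
13: √((-0.418·111.32)² + (-0.305·64.19)²) = √(2165.20469 + 383.29613) = 50.483 km
14: √((-0.549·111.32)² + (0.098·64.19)²) = √(3735.00411 + 39.57190) = 61.438 km
Maximum: 14 at 61.438 km.

14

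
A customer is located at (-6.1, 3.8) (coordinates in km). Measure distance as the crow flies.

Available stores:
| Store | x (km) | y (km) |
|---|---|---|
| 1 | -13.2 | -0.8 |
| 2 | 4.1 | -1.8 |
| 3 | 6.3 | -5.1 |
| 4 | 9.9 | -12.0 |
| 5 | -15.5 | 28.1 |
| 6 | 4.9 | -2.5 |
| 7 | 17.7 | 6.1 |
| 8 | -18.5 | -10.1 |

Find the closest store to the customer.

1

Distances from (-6.1, 3.8):
1: 8.5 km
2: 11.6 km
3: 15.3 km
4: 22.5 km
5: 26.1 km
6: 12.7 km
7: 23.9 km
8: 18.6 km
Minimum: 1 at 8.5 km.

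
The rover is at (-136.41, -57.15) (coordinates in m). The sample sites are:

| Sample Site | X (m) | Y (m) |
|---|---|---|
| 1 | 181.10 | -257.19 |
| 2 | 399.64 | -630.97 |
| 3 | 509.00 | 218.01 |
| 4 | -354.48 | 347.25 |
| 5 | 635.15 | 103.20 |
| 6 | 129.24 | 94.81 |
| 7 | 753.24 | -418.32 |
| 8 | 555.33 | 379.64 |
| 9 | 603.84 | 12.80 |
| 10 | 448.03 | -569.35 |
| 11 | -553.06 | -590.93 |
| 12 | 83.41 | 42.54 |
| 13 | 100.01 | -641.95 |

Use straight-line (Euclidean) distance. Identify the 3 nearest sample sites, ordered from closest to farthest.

12, 6, 1

Distances from (-136.41, -57.15):
1: 375.27 m
2: 785.25 m
3: 701.62 m
4: 459.45 m
5: 788.05 m
6: 306.04 m
7: 960.17 m
8: 818.10 m
9: 743.55 m
10: 777.12 m
11: 677.14 m
12: 241.37 m
13: 630.78 m
Sorted: 12 (241.37 m) < 6 (306.04 m) < 1 (375.27 m) < 4 (459.45 m) < 13 (630.78 m) < …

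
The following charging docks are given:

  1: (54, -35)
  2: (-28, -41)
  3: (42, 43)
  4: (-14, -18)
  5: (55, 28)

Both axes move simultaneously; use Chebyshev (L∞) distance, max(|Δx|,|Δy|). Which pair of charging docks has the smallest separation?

3 and 5

Pairwise distances:
3–5: max(|13|, |-15|) = 15
2–4: max(|14|, |23|) = 23
3–4: max(|-56|, |-61|) = 61
1–5: max(|1|, |63|) = 63
1–4: max(|-68|, |17|) = 68
4–5: max(|69|, |46|) = 69
1–3: max(|-12|, |78|) = 78
1–2: max(|-82|, |-6|) = 82
2–5: max(|83|, |69|) = 83
2–3: max(|70|, |84|) = 84
Closest pair: 3–5 at 15.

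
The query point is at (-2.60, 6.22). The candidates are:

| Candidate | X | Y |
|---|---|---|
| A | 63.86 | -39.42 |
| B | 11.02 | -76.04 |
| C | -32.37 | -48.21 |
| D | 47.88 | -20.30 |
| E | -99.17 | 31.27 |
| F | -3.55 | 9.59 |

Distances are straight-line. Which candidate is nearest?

F

Distances from (-2.60, 6.22):
A: √((66.46)² + (-45.64)²) = √(4416.9316 + 2083.0096) = 80.62
B: √((13.62)² + (-82.26)²) = √(185.5044 + 6766.7076) = 83.38
C: √((-29.77)² + (-54.43)²) = √(886.2529 + 2962.6249) = 62.04
D: √((50.48)² + (-26.52)²) = √(2548.2304 + 703.3104) = 57.02
E: √((-96.57)² + (25.05)²) = √(9325.7649 + 627.5025) = 99.77
F: √((-0.95)² + (3.37)²) = √(0.9025 + 11.3569) = 3.50
Minimum: F at 3.50.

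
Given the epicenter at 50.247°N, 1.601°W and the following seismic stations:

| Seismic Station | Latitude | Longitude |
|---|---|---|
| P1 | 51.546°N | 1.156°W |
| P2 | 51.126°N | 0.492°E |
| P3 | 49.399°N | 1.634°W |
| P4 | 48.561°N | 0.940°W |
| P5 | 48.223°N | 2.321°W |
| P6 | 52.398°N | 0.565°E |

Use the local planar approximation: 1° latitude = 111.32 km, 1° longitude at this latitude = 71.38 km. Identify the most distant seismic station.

P6

Distances from 50.247°N, 1.601°W:
P1: 148.052 km
P2: 178.590 km
P3: 94.429 km
P4: 193.525 km
P5: 231.099 km
P6: 285.026 km
Maximum: P6 at 285.026 km.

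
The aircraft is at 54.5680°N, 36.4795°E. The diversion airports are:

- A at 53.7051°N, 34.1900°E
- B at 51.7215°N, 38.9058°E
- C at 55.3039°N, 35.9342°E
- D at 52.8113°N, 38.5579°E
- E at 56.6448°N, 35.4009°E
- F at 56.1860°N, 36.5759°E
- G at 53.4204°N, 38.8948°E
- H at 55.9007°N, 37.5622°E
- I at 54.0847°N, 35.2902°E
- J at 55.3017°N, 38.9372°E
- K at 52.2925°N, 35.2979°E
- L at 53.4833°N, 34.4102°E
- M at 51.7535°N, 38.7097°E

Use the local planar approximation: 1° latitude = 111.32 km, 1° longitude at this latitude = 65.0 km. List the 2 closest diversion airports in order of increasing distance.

Distances from 54.5680°N, 36.4795°E:
A: √((-0.8629·111.32)² + (-2.2895·65.0)²) = √(9227.144743 + 22146.648306) = 177.1265 km
B: √((-2.8465·111.32)² + (2.4263·65.0)²) = √(100408.105207 + 24872.286390) = 353.9497 km
C: √((0.7359·111.32)² + (-0.5453·65.0)²) = √(6710.949970 + 1256.312580) = 89.2595 km
D: √((-1.7567·111.32)² + (2.0784·65.0)²) = √(38242.088123 + 18250.929216) = 237.6826 km
E: √((2.0768·111.32)² + (-1.0786·65.0)²) = √(53448.527575 + 4915.271881) = 241.5860 km
F: √((1.6180·111.32)² + (0.0964·65.0)²) = √(32441.687000 + 39.262756) = 180.2247 km
G: √((-1.1476·111.32)² + (2.4153·65.0)²) = √(16320.275077 + 24647.273030) = 202.4044 km
H: √((1.3327·111.32)² + (1.0827·65.0)²) = √(22009.551397 + 4952.711000) = 164.2019 km
I: √((-0.4833·111.32)² + (-1.1893·65.0)²) = √(2894.542867 + 5975.985720) = 94.1835 km
J: √((0.7337·111.32)² + (2.4577·65.0)²) = √(6670.884687 + 25520.222250) = 179.4188 km
K: √((-2.2755·111.32)² + (-1.1816·65.0)²) = √(64165.277231 + 5898.854416) = 264.6963 km
L: √((-1.0847·111.32)² + (-2.0693·65.0)²) = √(14580.273667 + 18091.460520) = 180.7532 km
M: √((-2.8145·111.32)² + (2.2302·65.0)²) = √(98163.243827 + 21014.271369) = 345.2210 km
Sorted: C (89.2595 km) < I (94.1835 km) < H (164.2019 km) < A (177.1265 km) < …

C, I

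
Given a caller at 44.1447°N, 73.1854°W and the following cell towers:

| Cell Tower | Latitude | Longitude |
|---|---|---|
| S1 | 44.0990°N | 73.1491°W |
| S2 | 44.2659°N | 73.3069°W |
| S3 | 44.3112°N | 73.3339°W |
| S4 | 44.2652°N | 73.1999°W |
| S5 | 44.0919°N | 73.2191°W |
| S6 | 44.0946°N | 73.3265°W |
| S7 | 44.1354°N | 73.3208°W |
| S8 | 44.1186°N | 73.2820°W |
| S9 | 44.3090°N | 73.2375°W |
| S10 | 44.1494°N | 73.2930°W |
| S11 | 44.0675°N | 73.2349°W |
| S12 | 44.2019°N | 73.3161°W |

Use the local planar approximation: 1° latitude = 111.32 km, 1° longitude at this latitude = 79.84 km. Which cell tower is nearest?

Distances from 44.1447°N, 73.1854°W:
S1: √((-0.0457·111.32)² + (0.0363·79.84)²) = √(25.880865 + 8.399517) = 5.8549 km
S2: √((0.1212·111.32)² + (-0.1215·79.84)²) = √(182.033632 + 94.100864) = 16.6173 km
S3: √((0.1665·111.32)² + (-0.1485·79.84)²) = √(343.538070 + 140.570427) = 22.0025 km
S4: √((0.1205·111.32)² + (-0.0145·79.84)²) = √(179.937006 + 1.340223) = 13.4639 km
S5: √((-0.0528·111.32)² + (-0.0337·79.84)²) = √(34.547310 + 7.239371) = 6.4643 km
S6: √((-0.0501·111.32)² + (-0.1411·79.84)²) = √(31.104401 + 126.909778) = 12.5704 km
S7: √((-0.0093·111.32)² + (-0.1354·79.84)²) = √(1.071796 + 116.863364) = 10.8598 km
S8: √((-0.0261·111.32)² + (-0.0966·79.84)²) = √(8.441651 + 59.483335) = 8.2417 km
S9: √((0.1643·111.32)² + (-0.0521·79.84)²) = √(334.519564 + 17.302805) = 18.7569 km
S10: √((0.0047·111.32)² + (-0.1076·79.84)²) = √(0.273742 + 73.801570) = 8.6067 km
S11: √((-0.0772·111.32)² + (-0.0495·79.84)²) = √(73.855186 + 15.618936) = 9.4591 km
S12: √((0.0572·111.32)² + (-0.1307·79.84)²) = √(40.545107 + 108.891062) = 12.2244 km
Minimum: S1 at 5.8549 km.

S1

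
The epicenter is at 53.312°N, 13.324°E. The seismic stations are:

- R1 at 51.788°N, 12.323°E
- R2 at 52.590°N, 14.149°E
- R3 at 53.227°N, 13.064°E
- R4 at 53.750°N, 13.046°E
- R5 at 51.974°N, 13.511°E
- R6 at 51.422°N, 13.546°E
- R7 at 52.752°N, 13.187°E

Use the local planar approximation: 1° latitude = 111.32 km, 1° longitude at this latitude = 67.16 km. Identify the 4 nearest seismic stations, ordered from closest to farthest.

R3, R4, R7, R2

Distances from 53.312°N, 13.324°E:
R1: √((-1.524·111.32)² + (-1.001·67.16)²) = √(28781.69253 + 4519.49104) = 182.486 km
R2: √((-0.722·111.32)² + (0.825·67.16)²) = √(6459.82556 + 3069.93565) = 97.620 km
R3: √((-0.085·111.32)² + (-0.260·67.16)²) = √(89.53323 + 304.90747) = 19.861 km
R4: √((0.438·111.32)² + (-0.278·67.16)²) = √(2377.35817 + 348.58682) = 52.211 km
R5: √((-1.338·111.32)² + (0.187·67.16)²) = √(22184.95858 + 157.72647) = 149.475 km
R6: √((-1.890·111.32)² + (0.222·67.16)²) = √(44265.97187 + 222.29379) = 210.922 km
R7: √((-0.560·111.32)² + (-0.137·67.16)²) = √(3886.17586 + 84.65693) = 63.015 km
Sorted: R3 (19.861 km) < R4 (52.211 km) < R7 (63.015 km) < R2 (97.620 km) < R5 (149.475 km) < R1 (182.486 km) < …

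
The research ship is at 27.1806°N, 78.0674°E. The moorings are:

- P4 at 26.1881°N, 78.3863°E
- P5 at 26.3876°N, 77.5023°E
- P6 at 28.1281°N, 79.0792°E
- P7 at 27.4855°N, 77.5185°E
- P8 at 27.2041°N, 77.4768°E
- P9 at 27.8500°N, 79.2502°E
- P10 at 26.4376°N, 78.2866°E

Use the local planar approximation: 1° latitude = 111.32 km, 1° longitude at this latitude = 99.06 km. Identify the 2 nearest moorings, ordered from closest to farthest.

Distances from 27.1806°N, 78.0674°E:
P4: √((-0.9925·111.32)² + (0.3189·99.06)²) = √(12206.957322 + 997.942884) = 114.9126 km
P5: √((-0.7930·111.32)² + (-0.5651·99.06)²) = √(7792.786356 + 3133.626721) = 104.5295 km
P6: √((0.9475·111.32)² + (1.0118·99.06)²) = √(11125.123290 + 10045.833999) = 145.5024 km
P7: √((0.3049·111.32)² + (-0.5489·99.06)²) = √(1152.023250 + 2956.535573) = 64.0980 km
P8: √((0.0235·111.32)² + (-0.5906·99.06)²) = √(6.843561 + 3422.815835) = 58.5633 km
P9: √((0.6694·111.32)² + (1.1828·99.06)²) = √(5552.873902 + 13728.379592) = 138.8570 km
P10: √((-0.7430·111.32)² + (0.2192·99.06)²) = √(6841.069820 + 471.495711) = 85.5135 km
Sorted: P8 (58.5633 km) < P7 (64.0980 km) < P10 (85.5135 km) < P5 (104.5295 km) < …

P8, P7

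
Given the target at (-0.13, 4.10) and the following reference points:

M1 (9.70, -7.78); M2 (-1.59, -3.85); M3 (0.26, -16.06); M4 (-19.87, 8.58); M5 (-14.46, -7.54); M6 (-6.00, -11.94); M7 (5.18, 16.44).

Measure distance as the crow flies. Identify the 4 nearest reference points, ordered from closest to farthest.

Distances from (-0.13, 4.10):
M1: √((9.83)² + (-11.88)²) = √(96.6289 + 141.1344) = 15.42
M2: √((-1.46)² + (-7.95)²) = √(2.1316 + 63.2025) = 8.08
M3: √((0.39)² + (-20.16)²) = √(0.1521 + 406.4256) = 20.16
M4: √((-19.74)² + (4.48)²) = √(389.6676 + 20.0704) = 20.24
M5: √((-14.33)² + (-11.64)²) = √(205.3489 + 135.4896) = 18.46
M6: √((-5.87)² + (-16.04)²) = √(34.4569 + 257.2816) = 17.08
M7: √((5.31)² + (12.34)²) = √(28.1961 + 152.2756) = 13.43
Sorted: M2 (8.08) < M7 (13.43) < M1 (15.42) < M6 (17.08) < M5 (18.46) < M3 (20.16) < …

M2, M7, M1, M6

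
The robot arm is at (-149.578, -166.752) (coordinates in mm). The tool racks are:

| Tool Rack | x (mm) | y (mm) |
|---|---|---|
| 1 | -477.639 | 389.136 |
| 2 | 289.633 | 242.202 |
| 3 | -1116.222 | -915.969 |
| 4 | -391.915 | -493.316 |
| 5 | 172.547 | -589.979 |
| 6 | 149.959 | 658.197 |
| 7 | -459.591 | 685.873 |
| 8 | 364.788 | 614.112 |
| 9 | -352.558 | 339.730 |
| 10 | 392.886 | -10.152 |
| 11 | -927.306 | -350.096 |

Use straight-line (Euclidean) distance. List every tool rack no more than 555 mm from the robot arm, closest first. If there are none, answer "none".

Distances from (-149.578, -166.752):
1: 645.473 mm
2: 600.125 mm
3: 1222.999 mm
4: 406.659 mm
5: 531.870 mm
6: 877.646 mm
7: 907.236 mm
8: 935.051 mm
9: 545.642 mm
10: 564.616 mm
11: 799.047 mm
Threshold 555 mm: 4 (406.659 mm), 5 (531.870 mm), 9 (545.642 mm) are within range.

4, 5, 9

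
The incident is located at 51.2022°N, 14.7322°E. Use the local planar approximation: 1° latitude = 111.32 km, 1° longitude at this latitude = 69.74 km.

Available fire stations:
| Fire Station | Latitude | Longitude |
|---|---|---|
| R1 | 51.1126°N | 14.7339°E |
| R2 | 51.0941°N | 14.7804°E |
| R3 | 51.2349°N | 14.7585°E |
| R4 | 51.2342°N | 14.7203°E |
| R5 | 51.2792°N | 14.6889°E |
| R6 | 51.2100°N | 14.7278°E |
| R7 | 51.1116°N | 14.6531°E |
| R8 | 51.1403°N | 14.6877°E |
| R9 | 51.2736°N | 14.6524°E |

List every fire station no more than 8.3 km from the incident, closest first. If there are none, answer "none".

R6, R4, R3, R8

Distances from 51.2022°N, 14.7322°E:
R1: 9.9750 km
R2: 12.4944 km
R3: 4.0761 km
R4: 3.6576 km
R5: 9.0880 km
R6: 0.9209 km
R7: 11.4957 km
R8: 7.5573 km
R9: 9.7029 km
Threshold 8.3 km: R6 (0.9209 km), R4 (3.6576 km), R3 (4.0761 km), R8 (7.5573 km) are within range.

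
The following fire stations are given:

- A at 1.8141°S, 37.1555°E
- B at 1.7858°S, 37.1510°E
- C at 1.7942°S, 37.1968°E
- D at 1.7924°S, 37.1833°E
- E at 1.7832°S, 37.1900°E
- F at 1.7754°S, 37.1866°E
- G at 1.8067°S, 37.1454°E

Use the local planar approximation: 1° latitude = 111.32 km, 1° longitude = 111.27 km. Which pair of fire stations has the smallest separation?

Pairwise distances:
A–B: √((0.0283·111.32)² + (-0.0045·111.27)²) = √(9.924743 + 0.250716) = 3.1899 km
A–C: √((0.0199·111.32)² + (0.0413·111.27)²) = √(4.907412 + 21.118170) = 5.1015 km
A–D: √((0.0217·111.32)² + (0.0278·111.27)²) = √(5.835336 + 9.568542) = 3.9248 km
A–E: √((0.0309·111.32)² + (0.0345·111.27)²) = √(11.832141 + 14.736501) = 5.1545 km
A–F: √((0.0387·111.32)² + (0.0311·111.27)²) = √(18.559588 + 11.975039) = 5.5258 km
A–G: √((0.0074·111.32)² + (-0.0101·111.27)²) = √(0.678594 + 1.262987) = 1.3934 km
B–C: √((-0.0084·111.32)² + (0.0458·111.27)²) = √(0.874390 + 25.970908) = 5.1812 km
B–D: √((-0.0066·111.32)² + (0.0323·111.27)²) = √(0.539802 + 12.916987) = 3.6683 km
B–E: √((0.0026·111.32)² + (0.0390·111.27)²) = √(0.083771 + 18.831521) = 4.3492 km
B–F: √((0.0104·111.32)² + (0.0356·111.27)²) = √(1.340334 + 15.691201) = 4.1269 km
B–G: √((-0.0209·111.32)² + (-0.0056·111.27)²) = √(5.413012 + 0.388269) = 2.4086 km
C–D: √((0.0018·111.32)² + (-0.0135·111.27)²) = √(0.040151 + 2.256440) = 1.5155 km
C–E: √((0.0110·111.32)² + (-0.0068·111.27)²) = √(1.499449 + 0.572498) = 1.4394 km
C–F: √((0.0188·111.32)² + (-0.0102·111.27)²) = √(4.379879 + 1.288121) = 2.3808 km
C–G: √((-0.0125·111.32)² + (-0.0514·111.27)²) = √(1.936272 + 32.710141) = 5.8861 km
D–E: √((0.0092·111.32)² + (0.0067·111.27)²) = √(1.048871 + 0.555784) = 1.2667 km
D–F: √((0.0170·111.32)² + (0.0033·111.27)²) = √(3.581329 + 0.134829) = 1.9277 km
D–G: √((-0.0143·111.32)² + (-0.0379·111.27)²) = √(2.534069 + 17.784211) = 4.5076 km
E–F: √((0.0078·111.32)² + (-0.0034·111.27)²) = √(0.753938 + 0.143125) = 0.9471 km
E–G: √((-0.0235·111.32)² + (-0.0446·111.27)²) = √(6.843561 + 24.627816) = 5.6099 km
F–G: √((-0.0313·111.32)² + (-0.0412·111.27)²) = √(12.140458 + 21.016027) = 5.7582 km
Closest pair: E–F at 0.9471 km.

E and F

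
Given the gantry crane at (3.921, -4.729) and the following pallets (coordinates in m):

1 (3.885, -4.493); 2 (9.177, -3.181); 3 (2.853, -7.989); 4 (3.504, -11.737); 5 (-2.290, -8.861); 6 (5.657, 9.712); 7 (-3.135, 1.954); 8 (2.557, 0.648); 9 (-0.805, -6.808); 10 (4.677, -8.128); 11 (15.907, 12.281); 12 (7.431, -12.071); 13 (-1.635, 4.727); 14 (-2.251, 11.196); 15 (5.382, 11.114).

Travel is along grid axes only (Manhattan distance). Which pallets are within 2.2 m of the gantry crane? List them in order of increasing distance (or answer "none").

1

Distances from (3.921, -4.729):
1: 0.272 m
2: 6.804 m
3: 4.328 m
4: 7.425 m
5: 10.343 m
6: 16.177 m
7: 13.739 m
8: 6.741 m
9: 6.805 m
10: 4.155 m
11: 28.996 m
12: 10.852 m
13: 15.012 m
14: 22.097 m
15: 17.304 m
Threshold 2.2 m: 1 (0.272 m) is within range.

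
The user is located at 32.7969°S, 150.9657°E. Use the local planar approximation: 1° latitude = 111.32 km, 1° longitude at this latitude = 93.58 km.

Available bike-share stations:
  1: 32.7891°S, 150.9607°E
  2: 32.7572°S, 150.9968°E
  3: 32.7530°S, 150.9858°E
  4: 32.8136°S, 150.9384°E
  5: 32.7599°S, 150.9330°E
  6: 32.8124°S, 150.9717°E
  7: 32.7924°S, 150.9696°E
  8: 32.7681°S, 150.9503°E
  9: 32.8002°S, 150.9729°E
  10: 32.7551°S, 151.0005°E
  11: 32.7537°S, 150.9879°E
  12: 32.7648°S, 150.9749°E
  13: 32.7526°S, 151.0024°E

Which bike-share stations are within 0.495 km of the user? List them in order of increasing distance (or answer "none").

none

Distances from 32.7969°S, 150.9657°E:
1: 0.9863 km
2: 5.2916 km
3: 5.2364 km
4: 3.1595 km
5: 5.1312 km
6: 1.8145 km
7: 0.6198 km
8: 3.5150 km
9: 0.7674 km
10: 5.6796 km
11: 5.2386 km
12: 3.6756 km
13: 6.0095 km
Threshold 0.495 km: none within range.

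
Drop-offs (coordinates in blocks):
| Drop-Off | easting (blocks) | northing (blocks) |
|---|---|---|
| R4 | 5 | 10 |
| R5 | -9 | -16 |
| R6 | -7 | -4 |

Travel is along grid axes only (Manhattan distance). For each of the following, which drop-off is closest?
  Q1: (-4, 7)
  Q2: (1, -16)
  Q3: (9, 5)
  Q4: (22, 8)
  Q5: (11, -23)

Q1→R4; Q2→R5; Q3→R4; Q4→R4; Q5→R5

Q1 at (-4, 7):
  R4: |9| + |3| = 9 + 3 = 12 blocks
  R5: |-5| + |-23| = 5 + 23 = 28 blocks
  R6: |-3| + |-11| = 3 + 11 = 14 blocks
  → nearest: R4 (12 blocks)
Q2 at (1, -16):
  R4: |4| + |26| = 4 + 26 = 30 blocks
  R5: |-10| + |0| = 10 + 0 = 10 blocks
  R6: |-8| + |12| = 8 + 12 = 20 blocks
  → nearest: R5 (10 blocks)
Q3 at (9, 5):
  R4: |-4| + |5| = 4 + 5 = 9 blocks
  R5: |-18| + |-21| = 18 + 21 = 39 blocks
  R6: |-16| + |-9| = 16 + 9 = 25 blocks
  → nearest: R4 (9 blocks)
Q4 at (22, 8):
  R4: |-17| + |2| = 17 + 2 = 19 blocks
  R5: |-31| + |-24| = 31 + 24 = 55 blocks
  R6: |-29| + |-12| = 29 + 12 = 41 blocks
  → nearest: R4 (19 blocks)
Q5 at (11, -23):
  R4: |-6| + |33| = 6 + 33 = 39 blocks
  R5: |-20| + |7| = 20 + 7 = 27 blocks
  R6: |-18| + |19| = 18 + 19 = 37 blocks
  → nearest: R5 (27 blocks)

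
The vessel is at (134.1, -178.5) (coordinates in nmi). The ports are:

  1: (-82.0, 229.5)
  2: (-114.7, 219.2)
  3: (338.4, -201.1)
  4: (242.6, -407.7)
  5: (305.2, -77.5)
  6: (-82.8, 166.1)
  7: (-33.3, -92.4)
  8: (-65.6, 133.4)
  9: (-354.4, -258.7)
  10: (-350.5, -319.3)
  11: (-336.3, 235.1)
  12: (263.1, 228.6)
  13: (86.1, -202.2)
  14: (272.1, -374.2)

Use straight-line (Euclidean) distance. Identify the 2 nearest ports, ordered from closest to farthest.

Distances from (134.1, -178.5):
1: 461.7 nmi
2: 469.1 nmi
3: 205.5 nmi
4: 253.6 nmi
5: 198.7 nmi
6: 407.2 nmi
7: 188.2 nmi
8: 370.4 nmi
9: 495.0 nmi
10: 504.6 nmi
11: 626.4 nmi
12: 427.0 nmi
13: 53.5 nmi
14: 239.5 nmi
Sorted: 13 (53.5 nmi) < 7 (188.2 nmi) < 5 (198.7 nmi) < 3 (205.5 nmi) < …

13, 7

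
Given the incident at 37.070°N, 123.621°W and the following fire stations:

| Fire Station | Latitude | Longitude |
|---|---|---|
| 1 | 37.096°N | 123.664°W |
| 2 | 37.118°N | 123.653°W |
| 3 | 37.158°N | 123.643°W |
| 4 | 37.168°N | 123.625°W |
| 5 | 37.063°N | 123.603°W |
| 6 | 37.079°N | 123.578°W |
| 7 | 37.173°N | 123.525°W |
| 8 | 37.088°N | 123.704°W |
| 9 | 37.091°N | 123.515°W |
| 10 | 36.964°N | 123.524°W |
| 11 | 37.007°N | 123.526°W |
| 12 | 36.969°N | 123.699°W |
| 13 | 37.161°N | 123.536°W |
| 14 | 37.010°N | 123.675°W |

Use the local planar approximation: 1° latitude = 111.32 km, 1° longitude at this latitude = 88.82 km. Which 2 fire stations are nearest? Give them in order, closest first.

Distances from 37.070°N, 123.621°W:
1: √((0.026·111.32)² + (-0.043·88.82)²) = √(8.37709 + 14.58675) = 4.792 km
2: √((0.048·111.32)² + (-0.032·88.82)²) = √(28.55150 + 8.07833) = 6.052 km
3: √((0.088·111.32)² + (-0.022·88.82)²) = √(95.96475 + 3.81827) = 9.989 km
4: √((0.098·111.32)² + (-0.004·88.82)²) = √(119.01414 + 0.12622) = 10.915 km
5: √((-0.007·111.32)² + (0.018·88.82)²) = √(0.60721 + 2.55603) = 1.779 km
6: √((0.009·111.32)² + (0.043·88.82)²) = √(1.00376 + 14.58675) = 3.948 km
7: √((0.103·111.32)² + (0.096·88.82)²) = √(131.46824 + 72.70495) = 14.289 km
8: √((0.018·111.32)² + (-0.083·88.82)²) = √(4.01505 + 54.34727) = 7.640 km
9: √((0.021·111.32)² + (0.106·88.82)²) = √(5.46493 + 88.64072) = 9.701 km
10: √((-0.106·111.32)² + (0.097·88.82)²) = √(139.23811 + 74.22753) = 14.610 km
11: √((-0.063·111.32)² + (0.095·88.82)²) = √(49.18441 + 71.19816) = 10.972 km
12: √((-0.101·111.32)² + (-0.078·88.82)²) = √(126.41224 + 47.99663) = 13.206 km
13: √((0.091·111.32)² + (0.085·88.82)²) = √(102.61933 + 56.99797) = 12.634 km
14: √((-0.060·111.32)² + (-0.054·88.82)²) = √(44.61171 + 23.00430) = 8.223 km
Sorted: 5 (1.779 km) < 6 (3.948 km) < 1 (4.792 km) < 2 (6.052 km) < …

5, 6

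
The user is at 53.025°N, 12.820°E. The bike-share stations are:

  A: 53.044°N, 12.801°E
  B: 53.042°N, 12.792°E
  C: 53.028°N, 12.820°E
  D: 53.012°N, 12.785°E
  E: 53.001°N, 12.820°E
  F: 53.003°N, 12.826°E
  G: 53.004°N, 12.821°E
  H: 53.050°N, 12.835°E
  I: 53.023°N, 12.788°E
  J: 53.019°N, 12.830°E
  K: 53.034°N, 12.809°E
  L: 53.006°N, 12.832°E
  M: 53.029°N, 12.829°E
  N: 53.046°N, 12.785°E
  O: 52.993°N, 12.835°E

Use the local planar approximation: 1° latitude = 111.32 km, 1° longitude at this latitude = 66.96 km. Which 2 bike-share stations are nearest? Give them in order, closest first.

C, M

Distances from 53.025°N, 12.820°E:
A: √((0.019·111.32)² + (-0.019·66.96)²) = √(4.47356 + 1.61859) = 2.468 km
B: √((0.017·111.32)² + (-0.028·66.96)²) = √(3.58133 + 3.51518) = 2.664 km
C: √((0.003·111.32)² + (0.000·66.96)²) = √(0.11153 + 0.00000) = 0.334 km
D: √((-0.013·111.32)² + (-0.035·66.96)²) = √(2.09427 + 5.49246) = 2.754 km
E: √((-0.024·111.32)² + (0.000·66.96)²) = √(7.13787 + 0.00000) = 2.672 km
F: √((-0.022·111.32)² + (0.006·66.96)²) = √(5.99780 + 0.16141) = 2.482 km
G: √((-0.021·111.32)² + (0.001·66.96)²) = √(5.46493 + 0.00448) = 2.339 km
H: √((0.025·111.32)² + (0.015·66.96)²) = √(7.74509 + 1.00882) = 2.959 km
I: √((-0.002·111.32)² + (-0.032·66.96)²) = √(0.04957 + 4.59125) = 2.154 km
J: √((-0.006·111.32)² + (0.010·66.96)²) = √(0.44612 + 0.44836) = 0.946 km
K: √((0.009·111.32)² + (-0.011·66.96)²) = √(1.00376 + 0.54252) = 1.243 km
L: √((-0.019·111.32)² + (0.012·66.96)²) = √(4.47356 + 0.64564) = 2.263 km
M: √((0.004·111.32)² + (0.009·66.96)²) = √(0.19827 + 0.36317) = 0.749 km
N: √((0.021·111.32)² + (-0.035·66.96)²) = √(5.46493 + 5.49246) = 3.310 km
O: √((-0.032·111.32)² + (0.015·66.96)²) = √(12.68955 + 1.00882) = 3.701 km
Sorted: C (0.334 km) < M (0.749 km) < J (0.946 km) < K (1.243 km) < …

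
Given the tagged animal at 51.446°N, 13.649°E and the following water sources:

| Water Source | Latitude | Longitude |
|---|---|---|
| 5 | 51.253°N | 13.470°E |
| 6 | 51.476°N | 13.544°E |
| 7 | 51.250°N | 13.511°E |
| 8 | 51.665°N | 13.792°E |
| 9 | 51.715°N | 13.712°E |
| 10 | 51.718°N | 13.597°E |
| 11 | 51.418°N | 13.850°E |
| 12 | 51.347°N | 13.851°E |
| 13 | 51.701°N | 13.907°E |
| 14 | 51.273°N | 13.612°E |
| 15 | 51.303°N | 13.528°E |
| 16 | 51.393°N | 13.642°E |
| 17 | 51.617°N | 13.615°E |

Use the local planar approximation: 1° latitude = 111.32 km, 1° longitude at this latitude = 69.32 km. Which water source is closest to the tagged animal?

Distances from 51.446°N, 13.649°E:
5: √((-0.193·111.32)² + (-0.179·69.32)²) = √(461.59491 + 153.96541) = 24.810 km
6: √((0.030·111.32)² + (-0.105·69.32)²) = √(11.15293 + 52.97802) = 8.008 km
7: √((-0.196·111.32)² + (-0.138·69.32)²) = √(476.05654 + 91.51142) = 23.824 km
8: √((0.219·111.32)² + (0.143·69.32)²) = √(594.33954 + 98.26281) = 26.317 km
9: √((0.269·111.32)² + (0.063·69.32)²) = √(896.70782 + 19.07209) = 30.262 km
10: √((0.272·111.32)² + (-0.052·69.32)²) = √(916.82026 + 12.99343) = 30.493 km
11: √((-0.028·111.32)² + (0.201·69.32)²) = √(9.71544 + 194.13741) = 14.278 km
12: √((-0.099·111.32)² + (0.202·69.32)²) = √(121.45539 + 196.07393) = 17.819 km
13: √((0.255·111.32)² + (0.258·69.32)²) = √(805.79906 + 319.85749) = 33.551 km
14: √((-0.173·111.32)² + (-0.037·69.32)²) = √(370.88443 + 6.57840) = 19.428 km
15: √((-0.143·111.32)² + (-0.121·69.32)²) = √(253.40692 + 70.35385) = 17.993 km
16: √((-0.053·111.32)² + (-0.007·69.32)²) = √(34.80953 + 0.23546) = 5.920 km
17: √((0.171·111.32)² + (-0.034·69.32)²) = √(362.35864 + 5.55488) = 19.181 km
Minimum: 16 at 5.920 km.

16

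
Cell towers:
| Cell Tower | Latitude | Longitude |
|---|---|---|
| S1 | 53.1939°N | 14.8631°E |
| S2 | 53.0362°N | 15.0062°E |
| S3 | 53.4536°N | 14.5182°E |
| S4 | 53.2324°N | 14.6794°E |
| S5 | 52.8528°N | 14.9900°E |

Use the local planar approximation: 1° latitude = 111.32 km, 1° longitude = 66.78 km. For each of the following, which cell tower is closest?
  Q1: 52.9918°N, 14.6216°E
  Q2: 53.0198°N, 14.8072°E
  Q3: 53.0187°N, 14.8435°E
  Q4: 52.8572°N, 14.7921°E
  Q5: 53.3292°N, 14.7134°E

Q1 at 52.9918°N, 14.6216°E:
  S1: 27.6811 km
  S2: 26.1548 km
  S3: 51.8692 km
  S4: 27.0603 km
  S5: 29.0633 km
  → nearest: S2 (26.1548 km)
Q2 at 53.0198°N, 14.8072°E:
  S1: 19.7371 km
  S2: 13.4140 km
  S3: 52.0043 km
  S4: 25.1584 km
  S5: 22.2402 km
  → nearest: S2 (13.4140 km)
Q3 at 53.0187°N, 14.8435°E:
  S1: 19.5471 km
  S2: 11.0384 km
  S3: 53.0635 km
  S4: 26.1918 km
  S5: 20.8993 km
  → nearest: S2 (11.0384 km)
Q4 at 52.8572°N, 14.7921°E:
  S1: 37.7801 km
  S2: 24.5250 km
  S3: 68.8648 km
  S4: 42.4399 km
  S5: 13.2248 km
  → nearest: S5 (13.2248 km)
Q5 at 53.3292°N, 14.7134°E:
  S1: 18.0774 km
  S2: 38.0287 km
  S3: 19.0183 km
  S4: 11.0124 km
  S5: 56.1576 km
  → nearest: S4 (11.0124 km)

Q1→S2; Q2→S2; Q3→S2; Q4→S5; Q5→S4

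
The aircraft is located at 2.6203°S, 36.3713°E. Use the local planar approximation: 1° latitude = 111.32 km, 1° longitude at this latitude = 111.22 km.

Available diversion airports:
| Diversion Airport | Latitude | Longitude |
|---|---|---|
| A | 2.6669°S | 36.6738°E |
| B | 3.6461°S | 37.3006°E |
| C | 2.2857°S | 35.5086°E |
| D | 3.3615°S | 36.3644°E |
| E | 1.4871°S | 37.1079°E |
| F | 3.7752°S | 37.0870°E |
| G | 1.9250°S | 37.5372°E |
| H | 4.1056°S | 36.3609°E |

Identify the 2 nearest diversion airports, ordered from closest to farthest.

A, D

Distances from 2.6203°S, 36.3713°E:
A: √((-0.0466·111.32)² + (0.3025·111.22)²) = √(26.910281 + 1131.922100) = 34.0416 km
B: √((-1.0258·111.32)² + (0.9293·111.22)²) = √(13039.825654 + 10682.616944) = 154.0209 km
C: √((0.3346·111.32)² + (-0.8627·111.22)²) = √(1387.389069 + 9206.305399) = 102.9257 km
D: √((-0.7412·111.32)² + (-0.0069·111.22)²) = √(6807.963468 + 0.588930) = 82.5140 km
E: √((1.1332·111.32)² + (0.7366·111.22)²) = √(15913.273500 + 6711.648605) = 150.4158 km
F: √((-1.1549·111.32)² + (0.7157·111.22)²) = √(16528.565304 + 6336.184517) = 151.2109 km
G: √((0.6953·111.32)² + (1.1659·111.22)²) = √(5990.883221 + 16814.671459) = 151.0151 km
H: √((-1.4853·111.32)² + (-0.0104·111.22)²) = √(27338.504738 + 1.337927) = 165.3476 km
Sorted: A (34.0416 km) < D (82.5140 km) < C (102.9257 km) < E (150.4158 km) < …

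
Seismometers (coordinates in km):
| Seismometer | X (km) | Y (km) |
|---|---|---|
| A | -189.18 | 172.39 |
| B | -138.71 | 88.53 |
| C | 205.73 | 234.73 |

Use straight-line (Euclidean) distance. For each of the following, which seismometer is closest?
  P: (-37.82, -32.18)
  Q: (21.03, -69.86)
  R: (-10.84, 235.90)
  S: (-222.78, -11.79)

P at (-37.82, -32.18):
  A: 254.48 km
  B: 157.32 km
  C: 361.33 km
  → nearest: B (157.32 km)
Q at (21.03, -69.86):
  A: 320.74 km
  B: 224.95 km
  C: 356.22 km
  → nearest: B (224.95 km)
R at (-10.84, 235.90):
  A: 189.31 km
  B: 195.11 km
  C: 216.57 km
  → nearest: A (189.31 km)
S at (-222.78, -11.79):
  A: 187.22 km
  B: 130.89 km
  C: 494.36 km
  → nearest: B (130.89 km)

P→B; Q→B; R→A; S→B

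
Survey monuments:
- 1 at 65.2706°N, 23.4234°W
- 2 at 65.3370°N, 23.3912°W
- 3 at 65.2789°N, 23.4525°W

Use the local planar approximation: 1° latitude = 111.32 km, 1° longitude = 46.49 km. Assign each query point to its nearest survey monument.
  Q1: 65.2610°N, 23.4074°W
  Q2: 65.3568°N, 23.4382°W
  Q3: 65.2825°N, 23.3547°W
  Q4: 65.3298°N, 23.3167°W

Q1→1; Q2→2; Q3→1; Q4→2

Q1 at 65.2610°N, 23.4074°W:
  1: 1.3021 km
  2: 8.4938 km
  3: 2.8925 km
  → nearest: 1 (1.3021 km)
Q2 at 65.3568°N, 23.4382°W:
  1: 9.6204 km
  2: 3.1036 km
  3: 8.6973 km
  → nearest: 2 (3.1036 km)
Q3 at 65.2825°N, 23.3547°W:
  1: 3.4577 km
  2: 6.2998 km
  3: 4.5643 km
  → nearest: 1 (3.4577 km)
Q4 at 65.3298°N, 23.3167°W:
  1: 8.2484 km
  2: 3.5550 km
  3: 8.4832 km
  → nearest: 2 (3.5550 km)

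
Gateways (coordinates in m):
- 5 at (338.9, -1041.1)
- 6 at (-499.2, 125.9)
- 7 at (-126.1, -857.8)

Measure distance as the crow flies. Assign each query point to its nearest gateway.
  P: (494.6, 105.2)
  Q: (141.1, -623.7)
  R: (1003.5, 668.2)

P→6; Q→7; R→6

P at (494.6, 105.2):
  5: √((-155.7)² + (-1146.3)²) = √(24242.490 + 1314003.690) = 1156.8 m
  6: √((-993.8)² + (20.7)²) = √(987638.440 + 428.490) = 994.0 m
  7: √((-620.7)² + (-963.0)²) = √(385268.490 + 927369.000) = 1145.7 m
  → nearest: 6 (994.0 m)
Q at (141.1, -623.7):
  5: √((197.8)² + (-417.4)²) = √(39124.840 + 174222.760) = 461.9 m
  6: √((-640.3)² + (749.6)²) = √(409984.090 + 561900.160) = 985.8 m
  7: √((-267.2)² + (-234.1)²) = √(71395.840 + 54802.810) = 355.2 m
  → nearest: 7 (355.2 m)
R at (1003.5, 668.2):
  5: √((-664.6)² + (-1709.3)²) = √(441693.160 + 2921706.490) = 1834.0 m
  6: √((-1502.7)² + (-542.3)²) = √(2258107.290 + 294089.290) = 1597.6 m
  7: √((-1129.6)² + (-1526.0)²) = √(1275996.160 + 2328676.000) = 1898.6 m
  → nearest: 6 (1597.6 m)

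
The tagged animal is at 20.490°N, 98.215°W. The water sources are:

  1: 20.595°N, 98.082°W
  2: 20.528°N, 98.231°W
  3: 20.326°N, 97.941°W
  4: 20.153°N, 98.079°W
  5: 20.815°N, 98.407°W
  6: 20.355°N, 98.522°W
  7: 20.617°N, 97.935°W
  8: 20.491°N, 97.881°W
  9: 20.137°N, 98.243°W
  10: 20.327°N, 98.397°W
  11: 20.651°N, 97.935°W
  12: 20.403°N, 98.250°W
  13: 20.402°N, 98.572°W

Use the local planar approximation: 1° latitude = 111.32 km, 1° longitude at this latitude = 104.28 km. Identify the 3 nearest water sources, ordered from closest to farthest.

Distances from 20.490°N, 98.215°W:
1: √((0.105·111.32)² + (0.133·104.28)²) = √(136.62337 + 192.35582) = 18.138 km
2: √((0.038·111.32)² + (-0.016·104.28)²) = √(17.89425 + 2.78383) = 4.547 km
3: √((-0.164·111.32)² + (0.274·104.28)²) = √(333.29906 + 816.40033) = 33.907 km
4: √((-0.337·111.32)² + (0.136·104.28)²) = √(1407.36322 + 201.13139) = 40.106 km
5: √((0.325·111.32)² + (-0.192·104.28)²) = √(1308.92004 + 400.87087) = 41.350 km
6: √((-0.135·111.32)² + (-0.307·104.28)²) = √(225.84680 + 1024.89363) = 35.366 km
7: √((0.127·111.32)² + (0.280·104.28)²) = √(199.87286 + 852.54656) = 32.441 km
8: √((0.001·111.32)² + (0.334·104.28)²) = √(0.01239 + 1213.09546) = 34.830 km
9: √((-0.353·111.32)² + (-0.028·104.28)²) = √(1544.17247 + 8.52547) = 39.404 km
10: √((-0.163·111.32)² + (-0.182·104.28)²) = √(329.24683 + 360.20092) = 26.257 km
11: √((0.161·111.32)² + (0.280·104.28)²) = √(321.21672 + 852.54656) = 34.260 km
12: √((-0.087·111.32)² + (-0.035·104.28)²) = √(93.79613 + 13.32104) = 10.350 km
13: √((-0.088·111.32)² + (-0.357·104.28)²) = √(95.96475 + 1385.92101) = 38.495 km
Sorted: 2 (4.547 km) < 12 (10.350 km) < 1 (18.138 km) < 10 (26.257 km) < 7 (32.441 km) < …

2, 12, 1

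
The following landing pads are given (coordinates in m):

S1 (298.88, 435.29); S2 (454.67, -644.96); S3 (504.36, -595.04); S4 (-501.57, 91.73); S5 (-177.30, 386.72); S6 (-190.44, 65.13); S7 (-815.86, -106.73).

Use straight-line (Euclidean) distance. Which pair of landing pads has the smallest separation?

Pairwise distances:
S2–S3: 70.44 m
S4–S6: 312.27 m
S5–S6: 321.86 m
S4–S7: 371.70 m
S4–S5: 438.37 m
S1–S5: 478.65 m
S1–S6: 613.56 m
S6–S7: 648.60 m
S5–S7: 807.00 m
S1–S4: 871.06 m
S3–S6: 958.42 m
S2–S6: 959.37 m
S1–S3: 1050.62 m
S1–S2: 1091.43 m
S3–S5: 1195.20 m
S2–S4: 1207.11 m
S2–S5: 1209.86 m
S3–S4: 1218.01 m
S1–S7: 1239.53 m
S2–S7: 1379.83 m
S3–S7: 1407.63 m
Closest pair: S2–S3 at 70.44 m.

S2 and S3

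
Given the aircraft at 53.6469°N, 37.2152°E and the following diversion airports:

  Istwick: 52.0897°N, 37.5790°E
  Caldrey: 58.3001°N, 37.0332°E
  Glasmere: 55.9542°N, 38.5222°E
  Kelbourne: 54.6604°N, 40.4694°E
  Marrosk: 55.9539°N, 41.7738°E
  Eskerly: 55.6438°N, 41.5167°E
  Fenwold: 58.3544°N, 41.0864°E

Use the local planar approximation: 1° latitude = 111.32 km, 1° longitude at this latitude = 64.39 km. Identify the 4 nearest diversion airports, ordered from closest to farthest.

Istwick, Kelbourne, Glasmere, Eskerly

Distances from 53.6469°N, 37.2152°E:
Istwick: 174.9231 km
Caldrey: 518.1268 km
Glasmere: 270.2846 km
Kelbourne: 237.9814 km
Marrosk: 390.0165 km
Eskerly: 355.1470 km
Fenwold: 580.3022 km
Sorted: Istwick (174.9231 km) < Kelbourne (237.9814 km) < Glasmere (270.2846 km) < Eskerly (355.1470 km) < Marrosk (390.0165 km) < Caldrey (518.1268 km) < …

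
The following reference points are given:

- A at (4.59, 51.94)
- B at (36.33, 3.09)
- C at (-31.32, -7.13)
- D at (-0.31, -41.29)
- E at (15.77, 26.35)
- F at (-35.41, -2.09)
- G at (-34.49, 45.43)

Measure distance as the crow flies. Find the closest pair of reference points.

Pairwise distances:
A–B: 58.26
A–C: 69.13
A–D: 93.36
A–E: 27.93
A–F: 67.23
A–G: 39.62
B–C: 68.42
B–D: 57.55
B–E: 31.04
B–F: 71.93
B–G: 82.51
C–D: 46.14
C–E: 57.78
C–F: 6.49
C–G: 52.66
D–E: 69.53
D–F: 52.62
D–G: 93.21
E–F: 58.55
E–G: 53.76
F–G: 47.53
Closest pair: C–F at 6.49.

C and F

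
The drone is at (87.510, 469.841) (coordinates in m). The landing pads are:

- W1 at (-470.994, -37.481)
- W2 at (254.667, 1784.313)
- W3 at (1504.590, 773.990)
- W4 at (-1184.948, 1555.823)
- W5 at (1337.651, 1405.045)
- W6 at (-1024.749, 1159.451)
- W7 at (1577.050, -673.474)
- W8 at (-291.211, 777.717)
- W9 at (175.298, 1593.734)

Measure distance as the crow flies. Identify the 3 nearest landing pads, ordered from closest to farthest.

Distances from (87.510, 469.841):
W1: 754.521 m
W2: 1325.058 m
W3: 1449.352 m
W4: 1672.874 m
W5: 1561.236 m
W6: 1308.695 m
W7: 1877.738 m
W8: 488.075 m
W9: 1127.316 m
Sorted: W8 (488.075 m) < W1 (754.521 m) < W9 (1127.316 m) < W6 (1308.695 m) < W2 (1325.058 m) < …

W8, W1, W9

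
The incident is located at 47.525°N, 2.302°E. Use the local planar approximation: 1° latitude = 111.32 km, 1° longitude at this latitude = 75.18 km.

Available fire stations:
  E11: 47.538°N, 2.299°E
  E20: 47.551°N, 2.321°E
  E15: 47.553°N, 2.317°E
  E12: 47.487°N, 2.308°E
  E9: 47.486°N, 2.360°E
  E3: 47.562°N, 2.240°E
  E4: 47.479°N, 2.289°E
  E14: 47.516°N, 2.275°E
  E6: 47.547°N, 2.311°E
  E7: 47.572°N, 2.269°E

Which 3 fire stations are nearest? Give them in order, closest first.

Distances from 47.525°N, 2.302°E:
E11: √((0.013·111.32)² + (-0.003·75.18)²) = √(2.09427 + 0.05087) = 1.465 km
E20: √((0.026·111.32)² + (0.019·75.18)²) = √(8.37709 + 2.04038) = 3.228 km
E15: √((0.028·111.32)² + (0.015·75.18)²) = √(9.71544 + 1.27171) = 3.315 km
E12: √((-0.038·111.32)² + (0.006·75.18)²) = √(17.89425 + 0.20347) = 4.254 km
E9: √((-0.039·111.32)² + (0.058·75.18)²) = √(18.84845 + 19.01344) = 6.153 km
E3: √((0.037·111.32)² + (-0.062·75.18)²) = √(16.96484 + 21.72641) = 6.220 km
E4: √((-0.046·111.32)² + (-0.013·75.18)²) = √(26.22177 + 0.95519) = 5.213 km
E14: √((-0.009·111.32)² + (-0.027·75.18)²) = √(1.00376 + 4.12033) = 2.264 km
E6: √((0.022·111.32)² + (0.009·75.18)²) = √(5.99780 + 0.45781) = 2.541 km
E7: √((0.047·111.32)² + (-0.033·75.18)²) = √(27.37424 + 6.15506) = 5.790 km
Sorted: E11 (1.465 km) < E14 (2.264 km) < E6 (2.541 km) < E20 (3.228 km) < E15 (3.315 km) < …

E11, E14, E6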